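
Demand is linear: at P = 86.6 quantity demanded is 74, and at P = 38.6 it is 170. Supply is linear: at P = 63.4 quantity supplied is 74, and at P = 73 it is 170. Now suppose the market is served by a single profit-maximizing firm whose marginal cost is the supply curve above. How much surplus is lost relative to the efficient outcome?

786.80

Demand slope = (38.6 − 86.6)/(170 − 74) = −0.5, so P = 123.6 − 0.5Q.
Supply slope = (73 − 63.4)/(170 − 74) = 0.1, so P = 56 + 0.1Q.
Competitive equilibrium: 123.6 − 0.5Q = 56 + 0.1Q → Q* = 112.66667, P* = 67.26667.
Marginal revenue: MR = 123.6 − Q. Set MR = MC: 123.6 − Q = 56 + 0.1Q → Q_m = 61.45455.
Price P_m = 123.6 − 0.5·61.45455 = 92.87273; MC(Q_m) = 56 + 0.1·61.45455 = 62.14546.
Competitive Q* = 112.66667, so ΔQ = 51.21212; wedge = 92.87273 − 62.14546 = 30.72727.
DWL = ½ × 51.21212 × 30.72727 = 786.80.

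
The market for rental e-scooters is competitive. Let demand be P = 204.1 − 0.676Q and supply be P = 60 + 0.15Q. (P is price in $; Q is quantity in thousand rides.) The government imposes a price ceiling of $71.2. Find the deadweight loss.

Competitive equilibrium: 204.1 − 0.676Q = 60 + 0.15Q → Q* = 174.4552, P* = 86.1683.
At the ceiling P = 71.2, quantity supplied = (71.2 − 60)/0.15 = 74.6667.
Willingness to pay at Q' = 74.6667: 204.1 − 0.676·74.6667 = 153.6253.
ΔQ = 174.4552 − 74.6667 = 99.7885; wedge = 153.6253 − 71.2 = 82.4253.
DWL = ½ × 99.7885 × 82.4253 = $4112.55 thousand.

$4112.55 thousand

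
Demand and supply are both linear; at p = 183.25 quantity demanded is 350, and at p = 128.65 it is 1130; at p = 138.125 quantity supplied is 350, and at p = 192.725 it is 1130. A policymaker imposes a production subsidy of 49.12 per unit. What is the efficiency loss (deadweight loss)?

Demand slope = (128.65 − 183.25)/(1130 − 350) = −0.07, so p = 207.75 − 0.07q.
Supply slope = (192.725 − 138.125)/(1130 − 350) = 0.07, so p = 113.625 + 0.07q.
Competitive equilibrium: 207.75 − 0.07q = 113.625 + 0.07q → q* = 672.3214, p* = 160.6875.
The subsidy lowers effective supply by 49.12: p = 64.505 + 0.07q.
New quantity: 207.75 − 0.07q = 64.505 + 0.07q → q' = 1023.1786.
Overproduction Δq = 1023.1786 − 672.3214 = 350.8572; wedge = subsidy = 49.12.
Welfare loss = ½ × 350.8572 × 49.12 = 8617.05.

8617.05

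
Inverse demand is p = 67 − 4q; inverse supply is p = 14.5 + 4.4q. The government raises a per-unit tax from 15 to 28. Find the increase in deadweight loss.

33.27

Competitive equilibrium: 67 − 4q = 14.5 + 4.4q → q* = 6.25, p* = 42.
For a per-unit tax t: Δq = t/8.4, so DWL = ½·t·(t/8.4) = t²/16.8.
At t = 15: DWL = 13.393. At t = 28: DWL = 46.667.
Increase = 46.667 − 13.393 = 33.27.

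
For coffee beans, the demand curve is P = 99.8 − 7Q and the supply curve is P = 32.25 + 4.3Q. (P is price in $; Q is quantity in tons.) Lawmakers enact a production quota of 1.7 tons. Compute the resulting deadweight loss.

Competitive equilibrium: 99.8 − 7Q = 32.25 + 4.3Q → Q* = 5.9779, P* = 57.9549.
At Q = 1.7: demand price = 99.8 − 7·1.7 = 87.9; supply price = 32.25 + 4.3·1.7 = 39.56.
ΔQ = 5.9779 − 1.7 = 4.2779; wedge = 87.9 − 39.56 = 48.34.
DWL = ½ × 4.2779 × 48.34 = $103.40.

$103.40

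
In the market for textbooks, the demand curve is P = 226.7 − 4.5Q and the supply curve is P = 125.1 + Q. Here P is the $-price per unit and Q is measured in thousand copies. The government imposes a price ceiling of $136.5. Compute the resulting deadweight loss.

$137.56 thousand

Competitive equilibrium: 226.7 − 4.5Q = 125.1 + Q → Q* = 18.4727, P* = 143.5727.
At the ceiling P = 136.5, quantity supplied = (136.5 − 125.1)/1 = 11.4.
Willingness to pay at Q' = 11.4: 226.7 − 4.5·11.4 = 175.4.
ΔQ = 18.4727 − 11.4 = 7.0727; wedge = 175.4 − 136.5 = 38.9.
DWL = ½ × 7.0727 × 38.9 = $137.56 thousand.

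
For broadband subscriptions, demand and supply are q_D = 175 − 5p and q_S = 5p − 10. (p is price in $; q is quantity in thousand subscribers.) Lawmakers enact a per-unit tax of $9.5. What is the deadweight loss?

$112.81 thousand

In inverse form: demand p = 35 − 0.2q, supply p = 2 + 0.2q.
Competitive equilibrium: 35 − 0.2q = 2 + 0.2q → q* = 82.5, p* = 18.5.
With the tax, the buyer price exceeds the seller price by 9.5: (35 − 0.2q) − (2 + 0.2q) = 9.5 → q' = 58.75.
Δq = 82.5 − 58.75 = 23.75; the wedge equals the tax, 9.5.
Deadweight loss = ½ × 23.75 × 9.5 = $112.81 thousand.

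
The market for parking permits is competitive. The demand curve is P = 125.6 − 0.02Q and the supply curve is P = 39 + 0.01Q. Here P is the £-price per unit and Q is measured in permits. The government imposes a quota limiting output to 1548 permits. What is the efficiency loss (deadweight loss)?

Competitive equilibrium: 125.6 − 0.02Q = 39 + 0.01Q → Q* = 2886.6667, P* = 67.8667.
At Q = 1548: demand price = 125.6 − 0.02·1548 = 94.64; supply price = 39 + 0.01·1548 = 54.48.
ΔQ = 2886.6667 − 1548 = 1338.6667; wedge = 94.64 − 54.48 = 40.16.
DWL = ½ × 1338.6667 × 40.16 = £26880.43.

£26880.43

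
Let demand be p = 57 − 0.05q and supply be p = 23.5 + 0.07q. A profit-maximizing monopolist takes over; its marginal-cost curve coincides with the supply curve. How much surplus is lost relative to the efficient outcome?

404.50

Competitive equilibrium: 57 − 0.05q = 23.5 + 0.07q → q* = 279.1667, p* = 43.0417.
Marginal revenue: MR = 57 − 0.1q. Set MR = MC: 57 − 0.1q = 23.5 + 0.07q → q_m = 197.0588.
Price p_m = 57 − 0.05·197.0588 = 47.1471; MC(q_m) = 23.5 + 0.07·197.0588 = 37.2941.
Competitive q* = 279.1667, so Δq = 82.1079; wedge = 47.1471 − 37.2941 = 9.853.
The triangle = ½ × 82.1079 × 9.853 = 404.50.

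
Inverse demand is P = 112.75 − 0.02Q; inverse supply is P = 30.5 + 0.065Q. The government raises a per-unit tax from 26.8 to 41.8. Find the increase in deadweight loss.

6052.94

Competitive equilibrium: 112.75 − 0.02Q = 30.5 + 0.065Q → Q* = 967.6471, P* = 93.3971.
For a per-unit tax t: ΔQ = t/0.085, so DWL = ½·t·(t/0.085) = t²/0.17.
At t = 26.8: DWL = 4224.941. At t = 41.8: DWL = 10277.882.
Increase = 10277.882 − 4224.941 = 6052.94.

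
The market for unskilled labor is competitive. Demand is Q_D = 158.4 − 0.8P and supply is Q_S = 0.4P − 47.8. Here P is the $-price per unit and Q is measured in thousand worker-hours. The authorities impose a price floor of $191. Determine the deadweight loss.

In inverse form: demand P = 198 − 1.25Q, supply P = 119.5 + 2.5Q.
Competitive equilibrium: 198 − 1.25Q = 119.5 + 2.5Q → Q* = 20.9333, P* = 171.8333.
At the floor P = 191, quantity demanded = (198 − 191)/1.25 = 5.6.
Sellers' marginal cost at Q' = 5.6: 119.5 + 2.5·5.6 = 133.5.
ΔQ = 20.9333 − 5.6 = 15.3333; wedge = 191 − 133.5 = 57.5.
The triangle = ½ × 15.3333 × 57.5 = $440.83 thousand.

$440.83 thousand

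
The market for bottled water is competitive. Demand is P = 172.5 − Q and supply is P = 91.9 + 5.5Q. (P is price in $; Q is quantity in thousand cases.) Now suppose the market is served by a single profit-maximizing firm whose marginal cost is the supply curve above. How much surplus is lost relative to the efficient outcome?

$8.88 thousand

Competitive equilibrium: 172.5 − Q = 91.9 + 5.5Q → Q* = 12.4, P* = 160.1.
Marginal revenue: MR = 172.5 − 2Q. Set MR = MC: 172.5 − 2Q = 91.9 + 5.5Q → Q_m = 10.7467.
Price P_m = 172.5 − 1·10.7467 = 161.7533; MC(Q_m) = 91.9 + 5.5·10.7467 = 151.0069.
Competitive Q* = 12.4, so ΔQ = 1.6533; wedge = 161.7533 − 151.0069 = 10.7464.
The triangle = ½ × 1.6533 × 10.7464 = $8.88 thousand.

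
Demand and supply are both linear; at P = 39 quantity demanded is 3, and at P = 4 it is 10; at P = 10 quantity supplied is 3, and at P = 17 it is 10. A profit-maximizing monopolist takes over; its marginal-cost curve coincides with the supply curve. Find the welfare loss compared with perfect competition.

38.03

Demand slope = (4 − 39)/(10 − 3) = −5, so P = 54 − 5Q.
Supply slope = (17 − 10)/(10 − 3) = 1, so P = 7 + Q.
Competitive equilibrium: 54 − 5Q = 7 + Q → Q* = 7.8333, P* = 14.8333.
Marginal revenue: MR = 54 − 10Q. Set MR = MC: 54 − 10Q = 7 + Q → Q_m = 4.2727.
Price P_m = 54 − 5·4.2727 = 32.6365; MC(Q_m) = 7 + 1·4.2727 = 11.2727.
Competitive Q* = 7.8333, so ΔQ = 3.5606; wedge = 32.6365 − 11.2727 = 21.3638.
The triangle = ½ × 3.5606 × 21.3638 = 38.03.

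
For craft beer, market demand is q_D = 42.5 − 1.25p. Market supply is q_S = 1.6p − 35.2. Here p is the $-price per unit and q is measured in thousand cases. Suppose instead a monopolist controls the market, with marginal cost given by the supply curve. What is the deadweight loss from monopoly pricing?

In inverse form: demand p = 34 − 0.8q, supply p = 22 + 0.625q.
Competitive equilibrium: 34 − 0.8q = 22 + 0.625q → q* = 8.4211, p* = 27.2632.
Marginal revenue: MR = 34 − 1.6q. Set MR = MC: 34 − 1.6q = 22 + 0.625q → q_m = 5.3933.
Price p_m = 34 − 0.8·5.3933 = 29.6854; MC(q_m) = 22 + 0.625·5.3933 = 25.3708.
Competitive q* = 8.4211, so Δq = 3.0278; wedge = 29.6854 − 25.3708 = 4.3146.
DWL = ½ × 3.0278 × 4.3146 = $6.53 thousand.

$6.53 thousand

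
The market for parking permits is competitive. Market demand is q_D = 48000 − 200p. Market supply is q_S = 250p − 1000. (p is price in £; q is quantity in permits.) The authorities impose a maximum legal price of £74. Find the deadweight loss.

£342347.22

In inverse form: demand p = 240 − 0.005q, supply p = 4 + 0.004q.
Competitive equilibrium: 240 − 0.005q = 4 + 0.004q → q* = 26222.2222, p* = 108.8889.
At the ceiling p = 74, quantity supplied = (74 − 4)/0.004 = 17500.
Willingness to pay at q' = 17500: 240 − 0.005·17500 = 152.5.
Δq = 26222.2222 − 17500 = 8722.2222; wedge = 152.5 − 74 = 78.5.
Deadweight loss = ½ × 8722.2222 × 78.5 = £342347.22.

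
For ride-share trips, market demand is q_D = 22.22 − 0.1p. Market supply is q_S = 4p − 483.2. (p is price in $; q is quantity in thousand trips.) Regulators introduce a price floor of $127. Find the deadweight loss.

In inverse form: demand p = 222.2 − 10q, supply p = 120.8 + 0.25q.
Competitive equilibrium: 222.2 − 10q = 120.8 + 0.25q → q* = 9.8927, p* = 123.2732.
At the floor p = 127, quantity demanded = (222.2 − 127)/10 = 9.52.
Sellers' marginal cost at q' = 9.52: 120.8 + 0.25·9.52 = 123.18.
Δq = 9.8927 − 9.52 = 0.3727; wedge = 127 − 123.18 = 3.82.
The triangle = ½ × 0.3727 × 3.82 = $0.71 thousand.

$0.71 thousand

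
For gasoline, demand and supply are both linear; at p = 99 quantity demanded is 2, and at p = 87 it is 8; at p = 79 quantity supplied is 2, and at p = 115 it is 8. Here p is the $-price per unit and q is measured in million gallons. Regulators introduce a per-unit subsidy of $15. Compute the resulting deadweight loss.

$14.06 million

Demand slope = (87 − 99)/(8 − 2) = −2, so p = 103 − 2q.
Supply slope = (115 − 79)/(8 − 2) = 6, so p = 67 + 6q.
Competitive equilibrium: 103 − 2q = 67 + 6q → q* = 4.5, p* = 94.
The subsidy lowers effective supply by 15: p = 52 + 6q.
New quantity: 103 − 2q = 52 + 6q → q' = 6.375.
Overproduction Δq = 6.375 − 4.5 = 1.875; wedge = subsidy = 15.
Welfare loss = ½ × 1.875 × 15 = $14.06 million.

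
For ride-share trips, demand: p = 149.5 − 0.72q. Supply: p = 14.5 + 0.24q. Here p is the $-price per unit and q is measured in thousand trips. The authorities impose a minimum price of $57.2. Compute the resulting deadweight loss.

$74.17 thousand

Competitive equilibrium: 149.5 − 0.72q = 14.5 + 0.24q → q* = 140.625, p* = 48.25.
At the floor p = 57.2, quantity demanded = (149.5 − 57.2)/0.72 = 128.1944.
Sellers' marginal cost at q' = 128.1944: 14.5 + 0.24·128.1944 = 45.2667.
Δq = 140.625 − 128.1944 = 12.4306; wedge = 57.2 − 45.2667 = 11.9333.
Welfare loss = ½ × 12.4306 × 11.9333 = $74.17 thousand.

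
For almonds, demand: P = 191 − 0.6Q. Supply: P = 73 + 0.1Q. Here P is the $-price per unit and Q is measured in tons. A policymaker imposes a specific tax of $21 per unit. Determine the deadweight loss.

$315

Competitive equilibrium: 191 − 0.6Q = 73 + 0.1Q → Q* = 168.5714, P* = 89.8571.
With the tax, the buyer price exceeds the seller price by 21: (191 − 0.6Q) − (73 + 0.1Q) = 21 → Q' = 138.5714.
ΔQ = 168.5714 − 138.5714 = 30; the wedge equals the tax, 21.
Welfare loss = ½ × 30 × 21 = $315.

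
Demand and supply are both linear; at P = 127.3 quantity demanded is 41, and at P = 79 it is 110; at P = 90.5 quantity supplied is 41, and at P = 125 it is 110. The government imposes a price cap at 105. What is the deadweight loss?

Demand slope = (79 − 127.3)/(110 − 41) = −0.7, so P = 156 − 0.7Q.
Supply slope = (125 − 90.5)/(110 − 41) = 0.5, so P = 70 + 0.5Q.
Competitive equilibrium: 156 − 0.7Q = 70 + 0.5Q → Q* = 71.6667, P* = 105.8333.
At the ceiling P = 105, quantity supplied = (105 − 70)/0.5 = 70.
Willingness to pay at Q' = 70: 156 − 0.7·70 = 107.
ΔQ = 71.6667 − 70 = 1.6667; wedge = 107 − 105 = 2.
DWL = ½ × 1.6667 × 2 = 1.67.

1.67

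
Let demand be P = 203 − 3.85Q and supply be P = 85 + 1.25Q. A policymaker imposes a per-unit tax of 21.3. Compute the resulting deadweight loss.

Competitive equilibrium: 203 − 3.85Q = 85 + 1.25Q → Q* = 23.1373, P* = 113.9216.
With the tax, the buyer price exceeds the seller price by 21.3: (203 − 3.85Q) − (85 + 1.25Q) = 21.3 → Q' = 18.9608.
ΔQ = 23.1373 − 18.9608 = 4.1765; the wedge equals the tax, 21.3.
The triangle = ½ × 4.1765 × 21.3 = 44.48.

44.48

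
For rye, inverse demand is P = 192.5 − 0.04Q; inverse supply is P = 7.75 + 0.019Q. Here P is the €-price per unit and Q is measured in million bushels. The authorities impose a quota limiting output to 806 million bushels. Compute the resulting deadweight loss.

€159514.77 million

Competitive equilibrium: 192.5 − 0.04Q = 7.75 + 0.019Q → Q* = 3131.35593, P* = 67.24576.
At Q = 806: demand price = 192.5 − 0.04·806 = 160.26; supply price = 7.75 + 0.019·806 = 23.064.
ΔQ = 3131.35593 − 806 = 2325.35593; wedge = 160.26 − 23.064 = 137.196.
DWL = ½ × 2325.35593 × 137.196 = €159514.77 million.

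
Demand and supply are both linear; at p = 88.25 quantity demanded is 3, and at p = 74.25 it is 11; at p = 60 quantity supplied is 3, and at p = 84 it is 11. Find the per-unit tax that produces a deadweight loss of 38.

19

Demand slope = (74.25 − 88.25)/(11 − 3) = −1.75, so p = 93.5 − 1.75q.
Supply slope = (84 − 60)/(11 − 3) = 3, so p = 51 + 3q.
Competitive equilibrium: 93.5 − 1.75q = 51 + 3q → q* = 8.9474, p* = 77.8421.
A tax t gives Δq = t/4.75 and wedge t, so DWL = t²/9.5.
t²/9.5 = 38 → t² = 361 → t = 19.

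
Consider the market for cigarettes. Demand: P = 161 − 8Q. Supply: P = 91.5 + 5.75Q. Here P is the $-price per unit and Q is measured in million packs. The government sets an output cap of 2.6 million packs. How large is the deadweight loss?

Competitive equilibrium: 161 − 8Q = 91.5 + 5.75Q → Q* = 5.0545, P* = 120.5636.
At Q = 2.6: demand price = 161 − 8·2.6 = 140.2; supply price = 91.5 + 5.75·2.6 = 106.45.
ΔQ = 5.0545 − 2.6 = 2.4545; wedge = 140.2 − 106.45 = 33.75.
DWL = ½ × 2.4545 × 33.75 = $41.42 million.

$41.42 million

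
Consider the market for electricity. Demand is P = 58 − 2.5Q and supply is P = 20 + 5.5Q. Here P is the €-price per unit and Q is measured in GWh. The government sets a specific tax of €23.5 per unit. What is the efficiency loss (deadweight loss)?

Competitive equilibrium: 58 − 2.5Q = 20 + 5.5Q → Q* = 4.75, P* = 46.125.
With the tax, the buyer price exceeds the seller price by 23.5: (58 − 2.5Q) − (20 + 5.5Q) = 23.5 → Q' = 1.8125.
ΔQ = 4.75 − 1.8125 = 2.9375; the wedge equals the tax, 23.5.
Welfare loss = ½ × 2.9375 × 23.5 = €34.52.

€34.52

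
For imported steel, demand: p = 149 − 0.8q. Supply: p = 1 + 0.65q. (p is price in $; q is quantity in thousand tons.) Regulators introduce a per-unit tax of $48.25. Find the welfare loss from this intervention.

$802.78 thousand

Competitive equilibrium: 149 − 0.8q = 1 + 0.65q → q* = 102.069, p* = 67.3448.
With the tax, the buyer price exceeds the seller price by 48.25: (149 − 0.8q) − (1 + 0.65q) = 48.25 → q' = 68.7931.
Δq = 102.069 − 68.7931 = 33.2759; the wedge equals the tax, 48.25.
DWL = ½ × 33.2759 × 48.25 = $802.78 thousand.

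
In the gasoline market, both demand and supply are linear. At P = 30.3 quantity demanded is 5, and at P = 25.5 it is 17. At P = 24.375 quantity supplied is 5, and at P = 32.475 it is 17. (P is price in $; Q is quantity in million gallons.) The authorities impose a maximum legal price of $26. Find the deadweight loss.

$5.18 million

Demand slope = (25.5 − 30.3)/(17 − 5) = −0.4, so P = 32.3 − 0.4Q.
Supply slope = (32.475 − 24.375)/(17 − 5) = 0.675, so P = 21 + 0.675Q.
Competitive equilibrium: 32.3 − 0.4Q = 21 + 0.675Q → Q* = 10.5116, P* = 28.0953.
At the ceiling P = 26, quantity supplied = (26 − 21)/0.675 = 7.4074.
Willingness to pay at Q' = 7.4074: 32.3 − 0.4·7.4074 = 29.337.
ΔQ = 10.5116 − 7.4074 = 3.1042; wedge = 29.337 − 26 = 3.337.
Welfare loss = ½ × 3.1042 × 3.337 = $5.18 million.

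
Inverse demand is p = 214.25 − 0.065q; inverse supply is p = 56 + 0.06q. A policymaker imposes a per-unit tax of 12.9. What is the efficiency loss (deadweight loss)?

Competitive equilibrium: 214.25 − 0.065q = 56 + 0.06q → q* = 1266, p* = 131.96.
With the tax, the buyer price exceeds the seller price by 12.9: (214.25 − 0.065q) − (56 + 0.06q) = 12.9 → q' = 1162.8.
Δq = 1266 − 1162.8 = 103.2; the wedge equals the tax, 12.9.
Welfare loss = ½ × 103.2 × 12.9 = 665.64.

665.64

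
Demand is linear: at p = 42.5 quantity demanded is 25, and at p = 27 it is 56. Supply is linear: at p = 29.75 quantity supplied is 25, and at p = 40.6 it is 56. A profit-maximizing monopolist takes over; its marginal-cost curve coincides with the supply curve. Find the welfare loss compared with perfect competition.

Demand slope = (27 − 42.5)/(56 − 25) = −0.5, so p = 55 − 0.5q.
Supply slope = (40.6 − 29.75)/(56 − 25) = 0.35, so p = 21 + 0.35q.
Competitive equilibrium: 55 − 0.5q = 21 + 0.35q → q* = 40, p* = 35.
Marginal revenue: MR = 55 − q. Set MR = MC: 55 − q = 21 + 0.35q → q_m = 25.1852.
Price p_m = 55 − 0.5·25.1852 = 42.4074; MC(q_m) = 21 + 0.35·25.1852 = 29.8148.
Competitive q* = 40, so Δq = 14.8148; wedge = 42.4074 − 29.8148 = 12.5926.
The triangle = ½ × 14.8148 × 12.5926 = 93.28.

93.28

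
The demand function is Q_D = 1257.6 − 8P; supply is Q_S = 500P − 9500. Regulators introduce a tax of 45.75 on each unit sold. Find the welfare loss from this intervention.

In inverse form: demand P = 157.2 − 0.125Q, supply P = 19 + 0.002Q.
Competitive equilibrium: 157.2 − 0.125Q = 19 + 0.002Q → Q* = 1088.189, P* = 21.1764.
With the tax, the buyer price exceeds the seller price by 45.75: (157.2 − 0.125Q) − (19 + 0.002Q) = 45.75 → Q' = 727.9528.
ΔQ = 1088.189 − 727.9528 = 360.2362; the wedge equals the tax, 45.75.
Welfare loss = ½ × 360.2362 × 45.75 = 8240.40.

8240.40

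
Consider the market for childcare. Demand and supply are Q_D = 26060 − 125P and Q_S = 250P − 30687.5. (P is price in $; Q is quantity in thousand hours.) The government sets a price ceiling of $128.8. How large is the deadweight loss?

$190294.02 thousand

In inverse form: demand P = 208.48 − 0.008Q, supply P = 122.75 + 0.004Q.
Competitive equilibrium: 208.48 − 0.008Q = 122.75 + 0.004Q → Q* = 7144.1667, P* = 151.3267.
At the ceiling P = 128.8, quantity supplied = (128.8 − 122.75)/0.004 = 1512.5.
Willingness to pay at Q' = 1512.5: 208.48 − 0.008·1512.5 = 196.38.
ΔQ = 7144.1667 − 1512.5 = 5631.6667; wedge = 196.38 − 128.8 = 67.58.
Deadweight loss = ½ × 5631.6667 × 67.58 = $190294.02 thousand.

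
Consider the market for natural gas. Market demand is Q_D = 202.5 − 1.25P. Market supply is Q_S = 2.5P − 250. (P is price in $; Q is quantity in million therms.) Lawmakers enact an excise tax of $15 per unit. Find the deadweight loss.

In inverse form: demand P = 162 − 0.8Q, supply P = 100 + 0.4Q.
Competitive equilibrium: 162 − 0.8Q = 100 + 0.4Q → Q* = 51.6667, P* = 120.6667.
With the tax, the buyer price exceeds the seller price by 15: (162 − 0.8Q) − (100 + 0.4Q) = 15 → Q' = 39.1667.
ΔQ = 51.6667 − 39.1667 = 12.5; the wedge equals the tax, 15.
Welfare loss = ½ × 12.5 × 15 = $93.75 million.

$93.75 million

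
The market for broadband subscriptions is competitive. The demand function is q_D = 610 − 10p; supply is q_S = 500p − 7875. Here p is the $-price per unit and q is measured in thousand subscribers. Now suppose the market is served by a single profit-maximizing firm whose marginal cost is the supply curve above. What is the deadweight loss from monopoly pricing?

In inverse form: demand p = 61 − 0.1q, supply p = 15.75 + 0.002q.
Competitive equilibrium: 61 − 0.1q = 15.75 + 0.002q → q* = 443.6275, p* = 16.6373.
Marginal revenue: MR = 61 − 0.2q. Set MR = MC: 61 − 0.2q = 15.75 + 0.002q → q_m = 224.0099.
Price p_m = 61 − 0.1·224.0099 = 38.599; MC(q_m) = 15.75 + 0.002·224.0099 = 16.198.
Competitive q* = 443.6275, so Δq = 219.6176; wedge = 38.599 − 16.198 = 22.401.
Deadweight loss = ½ × 219.6176 × 22.401 = $2459.83 thousand.

$2459.83 thousand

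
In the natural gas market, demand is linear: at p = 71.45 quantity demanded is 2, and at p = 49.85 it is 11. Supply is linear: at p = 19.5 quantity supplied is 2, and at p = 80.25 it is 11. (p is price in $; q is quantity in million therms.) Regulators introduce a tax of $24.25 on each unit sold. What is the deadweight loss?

$32.13 million

Demand slope = (49.85 − 71.45)/(11 − 2) = −2.4, so p = 76.25 − 2.4q.
Supply slope = (80.25 − 19.5)/(11 − 2) = 6.75, so p = 6 + 6.75q.
Competitive equilibrium: 76.25 − 2.4q = 6 + 6.75q → q* = 7.6776, p* = 57.8238.
With the tax, the buyer price exceeds the seller price by 24.25: (76.25 − 2.4q) − (6 + 6.75q) = 24.25 → q' = 5.0273.
Δq = 7.6776 − 5.0273 = 2.6503; the wedge equals the tax, 24.25.
Welfare loss = ½ × 2.6503 × 24.25 = $32.13 million.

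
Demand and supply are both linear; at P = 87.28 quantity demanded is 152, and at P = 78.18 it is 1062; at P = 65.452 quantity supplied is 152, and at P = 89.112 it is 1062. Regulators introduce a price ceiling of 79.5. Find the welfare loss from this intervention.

78.47

Demand slope = (78.18 − 87.28)/(1062 − 152) = −0.01, so P = 88.8 − 0.01Q.
Supply slope = (89.112 − 65.452)/(1062 − 152) = 0.026, so P = 61.5 + 0.026Q.
Competitive equilibrium: 88.8 − 0.01Q = 61.5 + 0.026Q → Q* = 758.3333, P* = 81.2167.
At the ceiling P = 79.5, quantity supplied = (79.5 − 61.5)/0.026 = 692.3077.
Willingness to pay at Q' = 692.3077: 88.8 − 0.01·692.3077 = 81.8769.
ΔQ = 758.3333 − 692.3077 = 66.0256; wedge = 81.8769 − 79.5 = 2.3769.
Deadweight loss = ½ × 66.0256 × 2.3769 = 78.47.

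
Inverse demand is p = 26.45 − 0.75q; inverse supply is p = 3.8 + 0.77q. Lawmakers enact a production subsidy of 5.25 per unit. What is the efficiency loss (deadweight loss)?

Competitive equilibrium: 26.45 − 0.75q = 3.8 + 0.77q → q* = 14.9013, p* = 15.274.
The subsidy lowers effective supply by 5.25: p = 0.77q − 1.45.
New quantity: 26.45 − 0.75q = 0.77q − 1.45 → q' = 18.3553.
Overproduction Δq = 18.3553 − 14.9013 = 3.454; wedge = subsidy = 5.25.
Welfare loss = ½ × 3.454 × 5.25 = 9.07.

9.07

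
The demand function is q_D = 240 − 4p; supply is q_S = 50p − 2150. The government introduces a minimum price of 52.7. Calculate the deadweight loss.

153.89

In inverse form: demand p = 60 − 0.25q, supply p = 43 + 0.02q.
Competitive equilibrium: 60 − 0.25q = 43 + 0.02q → q* = 62.963, p* = 44.2593.
At the floor p = 52.7, quantity demanded = (60 − 52.7)/0.25 = 29.2.
Sellers' marginal cost at q' = 29.2: 43 + 0.02·29.2 = 43.584.
Δq = 62.963 − 29.2 = 33.763; wedge = 52.7 − 43.584 = 9.116.
Deadweight loss = ½ × 33.763 × 9.116 = 153.89.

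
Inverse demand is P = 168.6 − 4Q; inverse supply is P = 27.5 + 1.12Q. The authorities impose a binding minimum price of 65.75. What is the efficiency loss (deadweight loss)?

Competitive equilibrium: 168.6 − 4Q = 27.5 + 1.12Q → Q* = 27.5586, P* = 58.3656.
At the floor P = 65.75, quantity demanded = (168.6 − 65.75)/4 = 25.7125.
Sellers' marginal cost at Q' = 25.7125: 27.5 + 1.12·25.7125 = 56.298.
ΔQ = 27.5586 − 25.7125 = 1.8461; wedge = 65.75 − 56.298 = 9.452.
Welfare loss = ½ × 1.8461 × 9.452 = 8.72.

8.72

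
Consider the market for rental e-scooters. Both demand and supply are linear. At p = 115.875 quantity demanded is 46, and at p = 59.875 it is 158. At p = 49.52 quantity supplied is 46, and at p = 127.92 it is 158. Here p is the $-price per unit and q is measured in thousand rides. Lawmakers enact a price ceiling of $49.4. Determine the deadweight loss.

$1845.97 thousand

Demand slope = (59.875 − 115.875)/(158 − 46) = −0.5, so p = 138.875 − 0.5q.
Supply slope = (127.92 − 49.52)/(158 − 46) = 0.7, so p = 17.32 + 0.7q.
Competitive equilibrium: 138.875 − 0.5q = 17.32 + 0.7q → q* = 101.2958, p* = 88.2271.
At the ceiling p = 49.4, quantity supplied = (49.4 − 17.32)/0.7 = 45.8286.
Willingness to pay at q' = 45.8286: 138.875 − 0.5·45.8286 = 115.9607.
Δq = 101.2958 − 45.8286 = 55.4672; wedge = 115.9607 − 49.4 = 66.5607.
Deadweight loss = ½ × 55.4672 × 66.5607 = $1845.97 thousand.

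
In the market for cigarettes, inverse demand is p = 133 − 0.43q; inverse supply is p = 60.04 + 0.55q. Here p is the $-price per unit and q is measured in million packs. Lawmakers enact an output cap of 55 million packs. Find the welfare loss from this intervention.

$185.35 million

Competitive equilibrium: 133 − 0.43q = 60.04 + 0.55q → q* = 74.449, p* = 100.9869.
At q = 55: demand price = 133 − 0.43·55 = 109.35; supply price = 60.04 + 0.55·55 = 90.29.
Δq = 74.449 − 55 = 19.449; wedge = 109.35 − 90.29 = 19.06.
DWL = ½ × 19.449 × 19.06 = $185.35 million.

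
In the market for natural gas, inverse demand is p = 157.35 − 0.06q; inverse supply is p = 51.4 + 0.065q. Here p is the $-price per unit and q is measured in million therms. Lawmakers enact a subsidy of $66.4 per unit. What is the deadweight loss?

$17635.84 million

Competitive equilibrium: 157.35 − 0.06q = 51.4 + 0.065q → q* = 847.6, p* = 106.494.
The subsidy lowers effective supply by 66.4: p = 0.065q − 15.
New quantity: 157.35 − 0.06q = 0.065q − 15 → q' = 1378.8.
Overproduction Δq = 1378.8 − 847.6 = 531.2; wedge = subsidy = 66.4.
Welfare loss = ½ × 531.2 × 66.4 = $17635.84 million.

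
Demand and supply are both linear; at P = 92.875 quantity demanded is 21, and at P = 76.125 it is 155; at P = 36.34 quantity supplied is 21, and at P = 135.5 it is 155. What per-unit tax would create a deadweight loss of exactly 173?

17.3

Demand slope = (76.125 − 92.875)/(155 − 21) = −0.125, so P = 95.5 − 0.125Q.
Supply slope = (135.5 − 36.34)/(155 − 21) = 0.74, so P = 20.8 + 0.74Q.
Competitive equilibrium: 95.5 − 0.125Q = 20.8 + 0.74Q → Q* = 86.3584, P* = 84.7052.
A tax t gives ΔQ = t/0.865 and wedge t, so DWL = t²/1.73.
t²/1.73 = 173 → t² = 299.29 → t = 17.3.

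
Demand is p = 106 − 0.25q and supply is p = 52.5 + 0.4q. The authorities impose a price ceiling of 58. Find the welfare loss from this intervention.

1527.55

Competitive equilibrium: 106 − 0.25q = 52.5 + 0.4q → q* = 82.3077, p* = 85.4231.
At the ceiling p = 58, quantity supplied = (58 − 52.5)/0.4 = 13.75.
Willingness to pay at q' = 13.75: 106 − 0.25·13.75 = 102.5625.
Δq = 82.3077 − 13.75 = 68.5577; wedge = 102.5625 − 58 = 44.5625.
The triangle = ½ × 68.5577 × 44.5625 = 1527.55.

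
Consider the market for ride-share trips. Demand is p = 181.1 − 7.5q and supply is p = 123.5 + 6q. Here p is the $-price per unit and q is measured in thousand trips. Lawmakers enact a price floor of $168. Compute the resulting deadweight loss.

$42.87 thousand

Competitive equilibrium: 181.1 − 7.5q = 123.5 + 6q → q* = 4.26667, p* = 149.1.
At the floor p = 168, quantity demanded = (181.1 − 168)/7.5 = 1.74667.
Sellers' marginal cost at q' = 1.74667: 123.5 + 6·1.74667 = 133.98002.
Δq = 4.26667 − 1.74667 = 2.52; wedge = 168 − 133.98002 = 34.01998.
Welfare loss = ½ × 2.52 × 34.01998 = $42.87 thousand.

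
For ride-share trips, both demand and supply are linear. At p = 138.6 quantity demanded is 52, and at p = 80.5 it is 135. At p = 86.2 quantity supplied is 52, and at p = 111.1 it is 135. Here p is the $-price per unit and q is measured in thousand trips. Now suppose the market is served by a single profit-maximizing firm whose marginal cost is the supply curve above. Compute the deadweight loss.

Demand slope = (80.5 − 138.6)/(135 − 52) = −0.7, so p = 175 − 0.7q.
Supply slope = (111.1 − 86.2)/(135 − 52) = 0.3, so p = 70.6 + 0.3q.
Competitive equilibrium: 175 − 0.7q = 70.6 + 0.3q → q* = 104.4, p* = 101.92.
Marginal revenue: MR = 175 − 1.4q. Set MR = MC: 175 − 1.4q = 70.6 + 0.3q → q_m = 61.4118.
Price p_m = 175 − 0.7·61.4118 = 132.0117; MC(q_m) = 70.6 + 0.3·61.4118 = 89.0235.
Competitive q* = 104.4, so Δq = 42.9882; wedge = 132.0117 − 89.0235 = 42.9882.
The triangle = ½ × 42.9882 × 42.9882 = $923.99 thousand.

$923.99 thousand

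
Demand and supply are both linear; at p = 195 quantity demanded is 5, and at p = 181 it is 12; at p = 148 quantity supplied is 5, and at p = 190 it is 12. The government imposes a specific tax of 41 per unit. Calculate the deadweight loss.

Demand slope = (181 − 195)/(12 − 5) = −2, so p = 205 − 2q.
Supply slope = (190 − 148)/(12 − 5) = 6, so p = 118 + 6q.
Competitive equilibrium: 205 − 2q = 118 + 6q → q* = 10.875, p* = 183.25.
With the tax, the buyer price exceeds the seller price by 41: (205 − 2q) − (118 + 6q) = 41 → q' = 5.75.
Δq = 10.875 − 5.75 = 5.125; the wedge equals the tax, 41.
Deadweight loss = ½ × 5.125 × 41 = 105.06.

105.06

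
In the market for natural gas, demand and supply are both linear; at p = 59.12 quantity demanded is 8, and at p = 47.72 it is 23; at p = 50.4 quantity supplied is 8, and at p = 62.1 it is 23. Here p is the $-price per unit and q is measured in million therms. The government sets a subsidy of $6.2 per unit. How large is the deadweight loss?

Demand slope = (47.72 − 59.12)/(23 − 8) = −0.76, so p = 65.2 − 0.76q.
Supply slope = (62.1 − 50.4)/(23 − 8) = 0.78, so p = 44.16 + 0.78q.
Competitive equilibrium: 65.2 − 0.76q = 44.16 + 0.78q → q* = 13.6623, p* = 54.8166.
The subsidy lowers effective supply by 6.2: p = 37.96 + 0.78q.
New quantity: 65.2 − 0.76q = 37.96 + 0.78q → q' = 17.6883.
Overproduction Δq = 17.6883 − 13.6623 = 4.026; wedge = subsidy = 6.2.
The triangle = ½ × 4.026 × 6.2 = $12.48 million.

$12.48 million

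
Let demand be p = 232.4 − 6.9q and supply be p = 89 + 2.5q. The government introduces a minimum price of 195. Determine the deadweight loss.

Competitive equilibrium: 232.4 − 6.9q = 89 + 2.5q → q* = 15.2553, p* = 127.1383.
At the floor p = 195, quantity demanded = (232.4 − 195)/6.9 = 5.4203.
Sellers' marginal cost at q' = 5.4203: 89 + 2.5·5.4203 = 102.5508.
Δq = 15.2553 − 5.4203 = 9.835; wedge = 195 − 102.5508 = 92.4492.
Welfare loss = ½ × 9.835 × 92.4492 = 454.62.

454.62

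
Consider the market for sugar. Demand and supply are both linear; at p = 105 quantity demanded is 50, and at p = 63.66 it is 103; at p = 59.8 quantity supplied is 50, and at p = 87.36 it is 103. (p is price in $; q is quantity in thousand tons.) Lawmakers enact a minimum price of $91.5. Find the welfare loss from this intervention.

$198.19 thousand

Demand slope = (63.66 − 105)/(103 − 50) = −0.78, so p = 144 − 0.78q.
Supply slope = (87.36 − 59.8)/(103 − 50) = 0.52, so p = 33.8 + 0.52q.
Competitive equilibrium: 144 − 0.78q = 33.8 + 0.52q → q* = 84.7692, p* = 77.88.
At the floor p = 91.5, quantity demanded = (144 − 91.5)/0.78 = 67.3077.
Sellers' marginal cost at q' = 67.3077: 33.8 + 0.52·67.3077 = 68.8.
Δq = 84.7692 − 67.3077 = 17.4615; wedge = 91.5 − 68.8 = 22.7.
Deadweight loss = ½ × 17.4615 × 22.7 = $198.19 thousand.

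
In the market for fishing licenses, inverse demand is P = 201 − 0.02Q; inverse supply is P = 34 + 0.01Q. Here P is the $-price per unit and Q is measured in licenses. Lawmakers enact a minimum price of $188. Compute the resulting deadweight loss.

$362604.17

Competitive equilibrium: 201 − 0.02Q = 34 + 0.01Q → Q* = 5566.6667, P* = 89.6667.
At the floor P = 188, quantity demanded = (201 − 188)/0.02 = 650.
Sellers' marginal cost at Q' = 650: 34 + 0.01·650 = 40.5.
ΔQ = 5566.6667 − 650 = 4916.6667; wedge = 188 − 40.5 = 147.5.
The triangle = ½ × 4916.6667 × 147.5 = $362604.17.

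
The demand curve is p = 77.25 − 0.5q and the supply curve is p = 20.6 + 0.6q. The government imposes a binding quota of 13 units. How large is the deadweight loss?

Competitive equilibrium: 77.25 − 0.5q = 20.6 + 0.6q → q* = 51.5, p* = 51.5.
At q = 13: demand price = 77.25 − 0.5·13 = 70.75; supply price = 20.6 + 0.6·13 = 28.4.
Δq = 51.5 − 13 = 38.5; wedge = 70.75 − 28.4 = 42.35.
Welfare loss = ½ × 38.5 × 42.35 = 815.24.

815.24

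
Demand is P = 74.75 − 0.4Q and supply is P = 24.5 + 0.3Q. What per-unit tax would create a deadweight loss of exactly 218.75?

Competitive equilibrium: 74.75 − 0.4Q = 24.5 + 0.3Q → Q* = 71.7857, P* = 46.0357.
A tax t gives ΔQ = t/0.7 and wedge t, so DWL = t²/1.4.
t²/1.4 = 218.75 → t² = 306.25 → t = 17.5.

17.5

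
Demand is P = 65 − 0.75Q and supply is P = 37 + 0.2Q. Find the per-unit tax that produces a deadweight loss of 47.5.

Competitive equilibrium: 65 − 0.75Q = 37 + 0.2Q → Q* = 29.4737, P* = 42.8947.
A tax t gives ΔQ = t/0.95 and wedge t, so DWL = t²/1.9.
t²/1.9 = 47.5 → t² = 90.25 → t = 9.5.

9.5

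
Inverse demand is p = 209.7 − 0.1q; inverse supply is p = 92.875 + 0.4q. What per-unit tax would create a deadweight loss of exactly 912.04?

Competitive equilibrium: 209.7 − 0.1q = 92.875 + 0.4q → q* = 233.65, p* = 186.335.
A tax t gives Δq = t/0.5 and wedge t, so DWL = t²/1.
t²/1 = 912.04 → t² = 912.04 → t = 30.2.

30.2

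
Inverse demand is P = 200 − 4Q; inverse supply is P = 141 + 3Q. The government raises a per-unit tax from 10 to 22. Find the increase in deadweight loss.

27.43

Competitive equilibrium: 200 − 4Q = 141 + 3Q → Q* = 8.4286, P* = 166.2857.
For a per-unit tax t: ΔQ = t/7, so DWL = ½·t·(t/7) = t²/14.
At t = 10: DWL = 7.143. At t = 22: DWL = 34.571.
Increase = 34.571 − 7.143 = 27.43.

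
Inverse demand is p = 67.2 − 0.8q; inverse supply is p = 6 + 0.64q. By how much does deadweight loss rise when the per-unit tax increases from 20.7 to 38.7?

Competitive equilibrium: 67.2 − 0.8q = 6 + 0.64q → q* = 42.5, p* = 33.2.
For a per-unit tax t: Δq = t/1.44, so DWL = ½·t·(t/1.44) = t²/2.88.
At t = 20.7: DWL = 148.781. At t = 38.7: DWL = 520.031.
Increase = 520.031 − 148.781 = 371.25.

371.25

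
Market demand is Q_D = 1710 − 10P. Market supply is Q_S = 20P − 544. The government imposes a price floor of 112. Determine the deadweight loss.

In inverse form: demand P = 171 − 0.1Q, supply P = 27.2 + 0.05Q.
Competitive equilibrium: 171 − 0.1Q = 27.2 + 0.05Q → Q* = 958.6667, P* = 75.1333.
At the floor P = 112, quantity demanded = (171 − 112)/0.1 = 590.
Sellers' marginal cost at Q' = 590: 27.2 + 0.05·590 = 56.7.
ΔQ = 958.6667 − 590 = 368.6667; wedge = 112 − 56.7 = 55.3.
Welfare loss = ½ × 368.6667 × 55.3 = 10193.63.

10193.63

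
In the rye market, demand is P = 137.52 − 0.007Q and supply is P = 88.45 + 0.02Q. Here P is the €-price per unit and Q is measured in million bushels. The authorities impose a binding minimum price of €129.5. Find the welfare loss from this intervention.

Competitive equilibrium: 137.52 − 0.007Q = 88.45 + 0.02Q → Q* = 1817.40741, P* = 124.79815.
At the floor P = 129.5, quantity demanded = (137.52 − 129.5)/0.007 = 1145.71429.
Sellers' marginal cost at Q' = 1145.71429: 88.45 + 0.02·1145.71429 = 111.36429.
ΔQ = 1817.40741 − 1145.71429 = 671.69312; wedge = 129.5 − 111.36429 = 18.13571.
DWL = ½ × 671.69312 × 18.13571 = €6090.82 million.

€6090.82 million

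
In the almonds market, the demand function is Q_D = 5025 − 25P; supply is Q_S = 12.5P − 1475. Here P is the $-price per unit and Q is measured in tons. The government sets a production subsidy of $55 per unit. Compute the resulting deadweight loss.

$12604.17

In inverse form: demand P = 201 − 0.04Q, supply P = 118 + 0.08Q.
Competitive equilibrium: 201 − 0.04Q = 118 + 0.08Q → Q* = 691.6667, P* = 173.3333.
The subsidy lowers effective supply by 55: P = 63 + 0.08Q.
New quantity: 201 − 0.04Q = 63 + 0.08Q → Q' = 1150.
Overproduction ΔQ = 1150 − 691.6667 = 458.3333; wedge = subsidy = 55.
Welfare loss = ½ × 458.3333 × 55 = $12604.17.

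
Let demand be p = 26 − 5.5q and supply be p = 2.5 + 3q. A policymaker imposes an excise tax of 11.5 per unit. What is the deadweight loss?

Competitive equilibrium: 26 − 5.5q = 2.5 + 3q → q* = 2.7647, p* = 10.7941.
With the tax, the buyer price exceeds the seller price by 11.5: (26 − 5.5q) − (2.5 + 3q) = 11.5 → q' = 1.4118.
Δq = 2.7647 − 1.4118 = 1.3529; the wedge equals the tax, 11.5.
The triangle = ½ × 1.3529 × 11.5 = 7.78.

7.78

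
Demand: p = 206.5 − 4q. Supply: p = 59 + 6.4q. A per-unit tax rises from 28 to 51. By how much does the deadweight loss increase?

87.36

Competitive equilibrium: 206.5 − 4q = 59 + 6.4q → q* = 14.1827, p* = 149.7692.
For a per-unit tax t: Δq = t/10.4, so DWL = ½·t·(t/10.4) = t²/20.8.
At t = 28: DWL = 37.692. At t = 51: DWL = 125.048.
Increase = 125.048 − 37.692 = 87.36.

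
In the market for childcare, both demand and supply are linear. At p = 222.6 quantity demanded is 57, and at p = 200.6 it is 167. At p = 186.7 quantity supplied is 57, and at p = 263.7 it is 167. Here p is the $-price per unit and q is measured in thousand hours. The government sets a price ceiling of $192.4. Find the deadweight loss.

$453.51 thousand

Demand slope = (200.6 − 222.6)/(167 − 57) = −0.2, so p = 234 − 0.2q.
Supply slope = (263.7 − 186.7)/(167 − 57) = 0.7, so p = 146.8 + 0.7q.
Competitive equilibrium: 234 − 0.2q = 146.8 + 0.7q → q* = 96.8889, p* = 214.6222.
At the ceiling p = 192.4, quantity supplied = (192.4 − 146.8)/0.7 = 65.1429.
Willingness to pay at q' = 65.1429: 234 − 0.2·65.1429 = 220.9714.
Δq = 96.8889 − 65.1429 = 31.746; wedge = 220.9714 − 192.4 = 28.5714.
Welfare loss = ½ × 31.746 × 28.5714 = $453.51 thousand.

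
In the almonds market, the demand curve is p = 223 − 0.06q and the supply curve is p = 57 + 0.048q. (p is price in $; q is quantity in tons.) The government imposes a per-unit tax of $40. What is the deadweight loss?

$7407.41

Competitive equilibrium: 223 − 0.06q = 57 + 0.048q → q* = 1537.037, p* = 130.7778.
With the tax, the buyer price exceeds the seller price by 40: (223 − 0.06q) − (57 + 0.048q) = 40 → q' = 1166.6667.
Δq = 1537.037 − 1166.6667 = 370.3703; the wedge equals the tax, 40.
Deadweight loss = ½ × 370.3703 × 40 = $7407.41.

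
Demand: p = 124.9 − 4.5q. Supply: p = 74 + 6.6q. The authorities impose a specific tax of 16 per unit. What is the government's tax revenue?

50.31

Competitive equilibrium: 124.9 − 4.5q = 74 + 6.6q → q* = 4.5856, p* = 104.2649.
With the tax, the buyer price exceeds the seller price by 16: (124.9 − 4.5q) − (74 + 6.6q) = 16 → q' = 3.1441.
Tax revenue = 16 × 3.1441 = 50.31.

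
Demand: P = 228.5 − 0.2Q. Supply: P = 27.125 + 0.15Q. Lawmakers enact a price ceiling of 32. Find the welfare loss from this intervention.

Competitive equilibrium: 228.5 − 0.2Q = 27.125 + 0.15Q → Q* = 575.35714, P* = 113.42857.
At the ceiling P = 32, quantity supplied = (32 − 27.125)/0.15 = 32.5.
Willingness to pay at Q' = 32.5: 228.5 − 0.2·32.5 = 222.
ΔQ = 575.35714 − 32.5 = 542.85714; wedge = 222 − 32 = 190.
The triangle = ½ × 542.85714 × 190 = 51571.43.

51571.43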